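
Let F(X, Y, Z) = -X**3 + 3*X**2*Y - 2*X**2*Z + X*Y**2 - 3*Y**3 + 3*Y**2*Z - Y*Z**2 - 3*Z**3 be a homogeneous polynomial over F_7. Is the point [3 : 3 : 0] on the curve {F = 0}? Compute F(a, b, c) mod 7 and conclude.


F(3,3,0) ≡ 0 (mod 7); P is on the curve.

Evaluate F(3, 3, 0) term-by-term (mod 7).
  -X**3 ↦ -1·27·1·1 = -27
  3*X**2*Y ↦ 3·9·3·1 = 81
  -2*X**2*Z ↦ -2·9·1·0 = 0
  X*Y**2 ↦ 1·3·9·1 = 27
  -3*Y**3 ↦ -3·1·27·1 = -81
  3*Y**2*Z ↦ 3·1·9·0 = 0
  -Y*Z**2 ↦ -1·1·3·0 = 0
  -3*Z**3 ↦ -3·1·1·0 = 0
Sum: F(3, 3, 0) = (-27) + (81) + (0) + (27) + (-81) + (0) + (0) + (0) = 0.
Reducing mod 7: 0 ≡ 0 (mod 7).
Since F(a, b, c) ≡ 0 (mod 7), P lies on the curve.


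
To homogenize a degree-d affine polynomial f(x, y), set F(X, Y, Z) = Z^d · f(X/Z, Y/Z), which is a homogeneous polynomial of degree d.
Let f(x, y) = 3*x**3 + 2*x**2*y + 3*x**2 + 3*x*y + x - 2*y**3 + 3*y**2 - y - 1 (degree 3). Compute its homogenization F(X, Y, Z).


F(X, Y, Z) = 3*X**3 + 2*X**2*Y + 3*X**2*Z + 3*X*Y*Z + X*Z**2 - 2*Y**3 + 3*Y**2*Z - Y*Z**2 - Z**3

deg(f) = 3.
Substitute x = X/Z, y = Y/Z into f, then multiply by Z^3.
  monomial 3·x^3·y^0 ↦ 3·X^3·Y^0·Z^0.
  monomial 2·x^2·y^1 ↦ 2·X^2·Y^1·Z^0.
  monomial 3·x^2·y^0 ↦ 3·X^2·Y^0·Z^1.
  monomial 3·x^1·y^1 ↦ 3·X^1·Y^1·Z^1.
  monomial 1·x^1·y^0 ↦ 1·X^1·Y^0·Z^2.
  monomial -2·x^0·y^3 ↦ -2·X^0·Y^3·Z^0.
  monomial 3·x^0·y^2 ↦ 3·X^0·Y^2·Z^1.
  monomial -1·x^0·y^1 ↦ -1·X^0·Y^1·Z^2.
  monomial -1·x^0·y^0 ↦ -1·X^0·Y^0·Z^3.
Collecting: F(X, Y, Z) = 3*X**3 + 2*X**2*Y + 3*X**2*Z + 3*X*Y*Z + X*Z**2 - 2*Y**3 + 3*Y**2*Z - Y*Z**2 - Z**3.


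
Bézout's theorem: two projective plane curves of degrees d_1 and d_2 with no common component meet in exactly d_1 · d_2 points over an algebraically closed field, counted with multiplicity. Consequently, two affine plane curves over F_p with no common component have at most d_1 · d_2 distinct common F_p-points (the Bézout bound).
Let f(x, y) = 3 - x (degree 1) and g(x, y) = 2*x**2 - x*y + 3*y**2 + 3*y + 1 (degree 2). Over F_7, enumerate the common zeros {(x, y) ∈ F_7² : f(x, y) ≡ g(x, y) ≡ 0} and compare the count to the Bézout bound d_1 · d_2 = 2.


Common zeros: ∅; count = 0; Bézout bound = 2.

deg(f) = 1, deg(g) = 2, so Bézout bound = 2.
Scan x ∈ F_7. For each x, list the y ∈ F_7 with f(x, y) ≡ 0 and those with g(x, y) ≡ 0 (mod 7); the common zeros in that column are the intersection.
  x = 0: f ≡ 0 at y ∈ ∅; g ≡ 0 at y ∈ {1, 5}; common: ∅.
  x = 1: f ≡ 0 at y ∈ ∅; g ≡ 0 at y ∈ ∅; common: ∅.
  x = 2: f ≡ 0 at y ∈ ∅; g ≡ 0 at y ∈ ∅; common: ∅.
  x = 3: f ≡ 0 at y ∈ {0, 1, 2, 3, 4, 5, 6}; g ≡ 0 at y ∈ ∅; common: ∅.
  x = 4: f ≡ 0 at y ∈ ∅; g ≡ 0 at y ∈ {1, 4}; common: ∅.
  x = 5: f ≡ 0 at y ∈ ∅; g ≡ 0 at y ∈ {4, 6}; common: ∅.
  x = 6: f ≡ 0 at y ∈ ∅; g ≡ 0 at y ∈ {3, 5}; common: ∅.
Collecting: common zeros = ∅, so the count is 0.
Comparison with the Bézout bound: 0 ≤ 2 = deg(f)·deg(g), as expected for curves with no common component (the affine F_7-count falls short of the bound because intersections may lie at infinity, over extension fields, or carry multiplicity).


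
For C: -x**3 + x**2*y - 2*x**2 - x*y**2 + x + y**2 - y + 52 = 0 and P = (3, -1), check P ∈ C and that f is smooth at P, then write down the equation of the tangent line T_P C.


Tangent line at P: -45*x + 12*y + 147 = 0.

Step 1: f(3, -1) = 0, so P lies on C.
Step 2: partial derivatives
  f_x(x, y) = -3*x**2 + 2*x*y - 4*x - y**2 + 1, f_y(x, y) = x**2 - 2*x*y + 2*y - 1.
  f_x(P) = -45, f_y(P) = 12 (gradient nonzero, so P is smooth).
Step 3: tangent line at P: -45·(x − 3) + 12·(y − -1) = 0.
Expanding: -45*x + 12*y + 147 = 0.


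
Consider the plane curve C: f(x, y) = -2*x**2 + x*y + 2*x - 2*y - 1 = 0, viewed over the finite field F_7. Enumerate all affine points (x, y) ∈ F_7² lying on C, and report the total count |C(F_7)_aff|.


Affine F_7-points: {(0, 3), (1, 6), (3, 6), (4, 2), (5, 2), (6, 3)}; count = 6.

For each of the 49 pairs (x, y) ∈ F_7², evaluate f(x, y) mod 7. Record the zeros.
  x = 0: [0↦6, 1↦4, 2↦2, 3↦0, 4↦5, 5↦3, 6↦1]  zeros at y ∈ {3}
  x = 1: [0↦6, 1↦5, 2↦4, 3↦3, 4↦2, 5↦1, 6↦0]  zeros at y ∈ {6}
  x = 2: [0↦2, 1↦2, 2↦2, 3↦2, 4↦2, 5↦2, 6↦2]  zeros at y ∈ ∅
  x = 3: [0↦1, 1↦2, 2↦3, 3↦4, 4↦5, 5↦6, 6↦0]  zeros at y ∈ {6}
  x = 4: [0↦3, 1↦5, 2↦0, 3↦2, 4↦4, 5↦6, 6↦1]  zeros at y ∈ {2}
  x = 5: [0↦1, 1↦4, 2↦0, 3↦3, 4↦6, 5↦2, 6↦5]  zeros at y ∈ {2}
  x = 6: [0↦2, 1↦6, 2↦3, 3↦0, 4↦4, 5↦1, 6↦5]  zeros at y ∈ {3}
Collecting zeros: affine points = {(0, 3), (1, 6), (3, 6), (4, 2), (5, 2), (6, 3)}.
Total count |C(F_7)_aff| = 6.


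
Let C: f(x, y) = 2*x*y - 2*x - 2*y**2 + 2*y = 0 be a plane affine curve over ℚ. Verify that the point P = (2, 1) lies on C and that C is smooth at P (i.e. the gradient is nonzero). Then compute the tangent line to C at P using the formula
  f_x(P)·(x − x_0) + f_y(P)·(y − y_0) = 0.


Tangent line at P: 2*y - 2 = 0.

Step 1: f(2, 1) = 0, so P lies on C.
Step 2: partial derivatives
  f_x(x, y) = 2*y - 2, f_y(x, y) = 2*x - 4*y + 2.
  f_x(P) = 0, f_y(P) = 2 (gradient nonzero, so P is smooth).
Step 3: tangent line at P: 0·(x − 2) + 2·(y − 1) = 0.
Expanding: 2*y - 2 = 0.


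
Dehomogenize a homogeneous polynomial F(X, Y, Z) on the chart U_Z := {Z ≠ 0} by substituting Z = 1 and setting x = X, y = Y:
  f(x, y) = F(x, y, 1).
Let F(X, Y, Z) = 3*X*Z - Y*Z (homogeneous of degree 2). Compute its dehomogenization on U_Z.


f(x, y) = 3*x - y

On U_Z we set Z = 1. Each monomial c·X^i·Y^j·Z^k in F becomes c·x^i·y^j·1^k = c·x^i·y^j.
Substituting Z = 1: F(X, Y, 1) = 3*x - y.
Note: deg(f) ≤ deg(F) = 2; strict inequality happens when F is divisible by Z (lost terms).


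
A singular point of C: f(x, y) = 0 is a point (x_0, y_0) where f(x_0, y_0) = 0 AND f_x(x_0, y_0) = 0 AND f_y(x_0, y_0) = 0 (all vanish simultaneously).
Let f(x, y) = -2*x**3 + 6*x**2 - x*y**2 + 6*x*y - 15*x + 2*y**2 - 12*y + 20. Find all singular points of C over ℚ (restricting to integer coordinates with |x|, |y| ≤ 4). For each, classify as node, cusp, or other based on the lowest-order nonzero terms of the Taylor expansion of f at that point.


Singular points: {(1, 3)}; classification: cusp.

Compute partial derivatives:
  f_x = -6*x**2 + 12*x - y**2 + 6*y - 15.
  f_y = -2*x*y + 6*x + 4*y - 12.
Scan x_0 ∈ {−4, ..., 4}. For each x_0, f_y(x_0, y) is a polynomial in y; find its integer roots y ∈ {−4, ..., 4}, then test f_x and f at those candidates.
  x = -4: f_y(-4, y) = 12*y - 36; vanishes at y ∈ {3}. (-4, 3): f_x = -150 ≠ 0.
  x = -3: f_y(-3, y) = 10*y - 30; vanishes at y ∈ {3}. (-3, 3): f_x = -96 ≠ 0.
  x = -2: f_y(-2, y) = 8*y - 24; vanishes at y ∈ {3}. (-2, 3): f_x = -54 ≠ 0.
  x = -1: f_y(-1, y) = 6*y - 18; vanishes at y ∈ {3}. (-1, 3): f_x = -24 ≠ 0.
  x = 0: f_y(0, y) = 4*y - 12; vanishes at y ∈ {3}. (0, 3): f_x = -6 ≠ 0.
  x = 1: f_y(1, y) = 2*y - 6; vanishes at y ∈ {3}. (1, 3): f_x = 0, f = 0 — SINGULAR.
  x = 2: f_y(2, y) = 0; vanishes at y ∈ {-4, -3, -2, -1, 0, 1, 2, 3, 4}. (2, -4): f_x = -55 ≠ 0; (2, -3): f_x = -42 ≠ 0; (2, -2): f_x = -31 ≠ 0; (2, -1): f_x = -22 ≠ 0; (2, 0): f_x = -15 ≠ 0; (2, 1): f_x = -10 ≠ 0; (2, 2): f_x = -7 ≠ 0; (2, 3): f_x = -6 ≠ 0; (2, 4): f_x = -7 ≠ 0.
  x = 3: f_y(3, y) = 6 - 2*y; vanishes at y ∈ {3}. (3, 3): f_x = -24 ≠ 0.
  x = 4: f_y(4, y) = 12 - 4*y; vanishes at y ∈ {3}. (4, 3): f_x = -54 ≠ 0.
Only singular point on the grid: (1, 3).
Classify: substitute x = 1 + u, y = 3 + v and expand: f = -2*u**3 - u*v**2 + v**2.
No constant or linear terms (consistent with a singular point). Quadratic part: v**2. Cubic part: -2*u**3 - u*v**2.
The quadratic part v**2 is a perfect square, so there is a single (double) tangent line v = 0, i.e. y = 3. Restricting the cubic part to that line (v = 0) leaves -2*u**3 ≠ 0, so f is not divisible by v and the branch is v² ≈ 2*u**3 to lowest order — this is a cusp.
Classification: cusp.


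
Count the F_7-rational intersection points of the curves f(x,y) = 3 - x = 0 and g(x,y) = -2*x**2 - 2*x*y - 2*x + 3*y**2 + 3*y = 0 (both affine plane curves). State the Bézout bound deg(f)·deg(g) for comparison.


Common zeros: ∅; count = 0; Bézout bound = 2.

deg(f) = 1, deg(g) = 2, so Bézout bound = 2.
Scan x ∈ F_7. For each x, list the y ∈ F_7 with f(x, y) ≡ 0 and those with g(x, y) ≡ 0 (mod 7); the common zeros in that column are the intersection.
  x = 0: f ≡ 0 at y ∈ ∅; g ≡ 0 at y ∈ {0, 6}; common: ∅.
  x = 1: f ≡ 0 at y ∈ ∅; g ≡ 0 at y ∈ {1}; common: ∅.
  x = 2: f ≡ 0 at y ∈ ∅; g ≡ 0 at y ∈ ∅; common: ∅.
  x = 3: f ≡ 0 at y ∈ {0, 1, 2, 3, 4, 5, 6}; g ≡ 0 at y ∈ ∅; common: ∅.
  x = 4: f ≡ 0 at y ∈ ∅; g ≡ 0 at y ∈ {1, 3}; common: ∅.
  x = 5: f ≡ 0 at y ∈ ∅; g ≡ 0 at y ∈ ∅; common: ∅.
  x = 6: f ≡ 0 at y ∈ ∅; g ≡ 0 at y ∈ {0, 3}; common: ∅.
Collecting: common zeros = ∅, so the count is 0.
Comparison with the Bézout bound: 0 ≤ 2 = deg(f)·deg(g), as expected for curves with no common component (the affine F_7-count falls short of the bound because intersections may lie at infinity, over extension fields, or carry multiplicity).


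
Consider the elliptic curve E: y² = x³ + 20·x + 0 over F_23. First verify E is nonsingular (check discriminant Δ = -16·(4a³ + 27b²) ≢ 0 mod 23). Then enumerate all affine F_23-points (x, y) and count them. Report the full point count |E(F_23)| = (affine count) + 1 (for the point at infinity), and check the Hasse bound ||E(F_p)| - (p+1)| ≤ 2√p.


Affine points = {(0, 0), (2, 5), (2, 18), (3, 8), (3, 15), (4, 11), (4, 12), (5, 8), (5, 15), (7, 0), (9, 9), (9, 14), (10, 2), (10, 21), (12, 6), (12, 17), (15, 8), (15, 15), (16, 0), (17, 3), (17, 20), (22, 5), (22, 18)}; affine count = 23; |E(F_23)| = 24.

Discriminant check: Δ ∝ 4a³ + 27b² = 4·20³ + 27·0² = 4·8000 + 27·0 ≡ 7 (mod 23). Nonzero ⇒ E is nonsingular.
For each x ∈ F_23, compute rhs = x³ + 20·x + 0 mod 23, then count y ∈ F_23 with y² ≡ rhs.
  x = 0: rhs = 0, matching y values: 0 (1 points).
  x = 1: rhs = 21, matching y values: none (0 points).
  x = 2: rhs = 2, matching y values: 5, 18 (2 points).
  x = 3: rhs = 18, matching y values: 8, 15 (2 points).
  x = 4: rhs = 6, matching y values: 11, 12 (2 points).
  x = 5: rhs = 18, matching y values: 8, 15 (2 points).
  x = 6: rhs = 14, matching y values: none (0 points).
  x = 7: rhs = 0, matching y values: 0 (1 points).
  x = 8: rhs = 5, matching y values: none (0 points).
  x = 9: rhs = 12, matching y values: 9, 14 (2 points).
  x = 10: rhs = 4, matching y values: 2, 21 (2 points).
  x = 11: rhs = 10, matching y values: none (0 points).
  x = 12: rhs = 13, matching y values: 6, 17 (2 points).
  x = 13: rhs = 19, matching y values: none (0 points).
  x = 14: rhs = 11, matching y values: none (0 points).
  x = 15: rhs = 18, matching y values: 8, 15 (2 points).
  x = 16: rhs = 0, matching y values: 0 (1 points).
  x = 17: rhs = 9, matching y values: 3, 20 (2 points).
  x = 18: rhs = 5, matching y values: none (0 points).
  x = 19: rhs = 17, matching y values: none (0 points).
  x = 20: rhs = 5, matching y values: none (0 points).
  x = 21: rhs = 21, matching y values: none (0 points).
  x = 22: rhs = 2, matching y values: 5, 18 (2 points).
Total affine count: 23.
Full point count |E(F_23)| = 23 + 1 = 24.
Hasse bound: |24 − (23+1)| = |0| = 0 ≤ 2√23 ≈ 9.5917 ✓.


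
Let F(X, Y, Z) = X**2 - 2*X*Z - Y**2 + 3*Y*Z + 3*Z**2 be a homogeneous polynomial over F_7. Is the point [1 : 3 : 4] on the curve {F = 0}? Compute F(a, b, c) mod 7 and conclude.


F(1,3,4) ≡ 5 (mod 7); P is NOT on the curve.

Evaluate F(1, 3, 4) term-by-term (mod 7).
  X**2 ↦ 1·1·1·1 = 1
  -2*X*Z ↦ -2·1·1·4 = -8
  -Y**2 ↦ -1·1·9·1 = -9
  3*Y*Z ↦ 3·1·3·4 = 36
  3*Z**2 ↦ 3·1·1·16 = 48
Sum: F(1, 3, 4) = (1) + (-8) + (-9) + (36) + (48) = 68.
Reducing mod 7: 68 ≡ 5 (mod 7).
Since F(a, b, c) ≡ 5 ≠ 0 (mod 7), P does NOT lie on the curve.


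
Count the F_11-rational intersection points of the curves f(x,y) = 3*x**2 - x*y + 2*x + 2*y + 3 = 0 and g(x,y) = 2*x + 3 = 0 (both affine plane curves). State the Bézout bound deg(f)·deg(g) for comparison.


Common zeros: {(4, 2)}; count = 1; Bézout bound = 2.

deg(f) = 2, deg(g) = 1, so Bézout bound = 2.
Scan x ∈ F_11. For each x, list the y ∈ F_11 with f(x, y) ≡ 0 and those with g(x, y) ≡ 0 (mod 11); the common zeros in that column are the intersection.
  x = 0: f ≡ 0 at y ∈ {4}; g ≡ 0 at y ∈ ∅; common: ∅.
  x = 1: f ≡ 0 at y ∈ {3}; g ≡ 0 at y ∈ ∅; common: ∅.
  x = 2: f ≡ 0 at y ∈ ∅; g ≡ 0 at y ∈ ∅; common: ∅.
  x = 3: f ≡ 0 at y ∈ {3}; g ≡ 0 at y ∈ ∅; common: ∅.
  x = 4: f ≡ 0 at y ∈ {2}; g ≡ 0 at y ∈ {0, 1, 2, 3, 4, 5, 6, 7, 8, 9, 10}; common: {2}.
  x = 5: f ≡ 0 at y ∈ {0}; g ≡ 0 at y ∈ ∅; common: ∅.
  x = 6: f ≡ 0 at y ∈ {6}; g ≡ 0 at y ∈ ∅; common: ∅.
  x = 7: f ≡ 0 at y ∈ {2}; g ≡ 0 at y ∈ ∅; common: ∅.
  x = 8: f ≡ 0 at y ∈ {4}; g ≡ 0 at y ∈ ∅; common: ∅.
  x = 9: f ≡ 0 at y ∈ {0}; g ≡ 0 at y ∈ ∅; common: ∅.
  x = 10: f ≡ 0 at y ∈ {6}; g ≡ 0 at y ∈ ∅; common: ∅.
Collecting: common zeros = {(4, 2)}, so the count is 1.
Comparison with the Bézout bound: 1 ≤ 2 = deg(f)·deg(g), as expected for curves with no common component (the affine F_11-count falls short of the bound because intersections may lie at infinity, over extension fields, or carry multiplicity).


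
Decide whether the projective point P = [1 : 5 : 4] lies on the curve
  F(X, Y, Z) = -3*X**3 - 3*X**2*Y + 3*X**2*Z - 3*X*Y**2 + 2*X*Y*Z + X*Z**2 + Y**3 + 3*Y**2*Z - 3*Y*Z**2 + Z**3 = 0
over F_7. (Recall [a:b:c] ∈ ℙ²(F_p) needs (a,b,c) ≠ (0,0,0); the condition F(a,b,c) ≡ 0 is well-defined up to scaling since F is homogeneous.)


F(1,5,4) ≡ 0 (mod 7); P is on the curve.

Evaluate F(1, 5, 4) term-by-term (mod 7).
  -3*X**3 ↦ -3·1·1·1 = -3
  -3*X**2*Y ↦ -3·1·5·1 = -15
  3*X**2*Z ↦ 3·1·1·4 = 12
  -3*X*Y**2 ↦ -3·1·25·1 = -75
  2*X*Y*Z ↦ 2·1·5·4 = 40
  X*Z**2 ↦ 1·1·1·16 = 16
  Y**3 ↦ 1·1·125·1 = 125
  3*Y**2*Z ↦ 3·1·25·4 = 300
  -3*Y*Z**2 ↦ -3·1·5·16 = -240
  Z**3 ↦ 1·1·1·64 = 64
Sum: F(1, 5, 4) = (-3) + (-15) + (12) + (-75) + (40) + (16) + (125) + (300) + (-240) + (64) = 224.
Reducing mod 7: 224 ≡ 0 (mod 7).
Since F(a, b, c) ≡ 0 (mod 7), P lies on the curve.


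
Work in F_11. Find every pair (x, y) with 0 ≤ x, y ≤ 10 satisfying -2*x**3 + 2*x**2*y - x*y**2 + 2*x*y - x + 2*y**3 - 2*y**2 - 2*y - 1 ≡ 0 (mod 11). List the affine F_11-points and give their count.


Affine F_11-points: {(1, 10), (2, 1), (4, 1), (6, 1), (6, 7), (9, 3), (10, 8)}; count = 7.

For each of the 121 pairs (x, y) ∈ F_11², evaluate f(x, y) mod 11. Record the zeros.
  x = 0: [0↦10, 1↦8, 2↦3, 3↦7, 4↦10, 5↦2, 6↦6, 7↦1, 8↦10, 9↦1, 10↦8]  zeros at y ∈ ∅
  x = 1: [0↦7, 1↦8, 2↦4, 3↦7, 4↦7, 5↦5, 6↦2, 7↦10, 8↦8, 9↦8, 10↦0]  zeros at y ∈ {10}
  x = 2: [0↦3, 1↦0, 2↦1, 3↦7, 4↦8, 5↦5, 6↦10, 7↦2, 8↦4, 9↦6, 10↦9]  zeros at y ∈ {1}
  x = 3: [0↦8, 1↦5, 2↦4, 3↦6, 4↦1, 5↦1, 6↦7, 7↦9, 8↦8, 9↦5, 10↦1]  zeros at y ∈ ∅
  x = 4: [0↦10, 1↦0, 2↦1, 3↦3, 4↦7, 5↦3, 6↦3, 7↦8, 8↦8, 9↦4, 10↦8]  zeros at y ∈ {1}
  x = 5: [0↦8, 1↦6, 2↦2, 3↦8, 4↦3, 5↦10, 6↦8, 7↦9, 8↦3, 9↦2, 10↦7]  zeros at y ∈ ∅
  x = 6: [0↦1, 1↦0, 2↦6, 3↦9, 4↦10, 5↦10, 6↦10, 7↦0, 8↦3, 9↦9, 10↦8]  zeros at y ∈ {1, 7}
  x = 7: [0↦10, 1↦3, 2↦1, 3↦5, 4↦5, 5↦2, 6↦8, 7↦2, 8↦7, 9↦2, 10↦10]  zeros at y ∈ ∅
  x = 8: [0↦1, 1↦3, 2↦8, 3↦6, 4↦9, 5↦7, 6↦1, 7↦3, 8↦3, 9↦2, 10↦1]  zeros at y ∈ ∅
  x = 9: [0↦6, 1↦10, 2↦4, 3↦0, 4↦10, 5↦2, 6↦10, 7↦2, 8↦1, 9↦8, 10↦2]  zeros at y ∈ {3}
  x = 10: [0↦2, 1↦1, 2↦10, 3↦8, 4↦7, 5↦8, 6↦1, 7↦9, 8↦0, 9↦8, 10↦1]  zeros at y ∈ {8}
Collecting zeros: affine points = {(1, 10), (2, 1), (4, 1), (6, 1), (6, 7), (9, 3), (10, 8)}.
Total count |C(F_11)_aff| = 7.


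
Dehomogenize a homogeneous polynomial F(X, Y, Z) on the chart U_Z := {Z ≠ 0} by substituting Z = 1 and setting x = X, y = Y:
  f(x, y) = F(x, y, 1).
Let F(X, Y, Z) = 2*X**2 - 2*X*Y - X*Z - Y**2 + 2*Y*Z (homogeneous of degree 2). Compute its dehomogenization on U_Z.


f(x, y) = 2*x**2 - 2*x*y - x - y**2 + 2*y

On U_Z we set Z = 1. Each monomial c·X^i·Y^j·Z^k in F becomes c·x^i·y^j·1^k = c·x^i·y^j.
Substituting Z = 1: F(X, Y, 1) = 2*x**2 - 2*x*y - x - y**2 + 2*y.
Note: deg(f) ≤ deg(F) = 2; strict inequality happens when F is divisible by Z (lost terms).


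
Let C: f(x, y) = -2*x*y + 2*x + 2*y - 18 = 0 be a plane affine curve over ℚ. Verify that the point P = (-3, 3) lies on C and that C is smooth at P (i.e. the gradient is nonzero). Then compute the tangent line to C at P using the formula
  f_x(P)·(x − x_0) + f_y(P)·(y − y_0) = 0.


Tangent line at P: -4*x + 8*y - 36 = 0.

Step 1: f(-3, 3) = 0, so P lies on C.
Step 2: partial derivatives
  f_x(x, y) = 2 - 2*y, f_y(x, y) = 2 - 2*x.
  f_x(P) = -4, f_y(P) = 8 (gradient nonzero, so P is smooth).
Step 3: tangent line at P: -4·(x − -3) + 8·(y − 3) = 0.
Expanding: -4*x + 8*y - 36 = 0.


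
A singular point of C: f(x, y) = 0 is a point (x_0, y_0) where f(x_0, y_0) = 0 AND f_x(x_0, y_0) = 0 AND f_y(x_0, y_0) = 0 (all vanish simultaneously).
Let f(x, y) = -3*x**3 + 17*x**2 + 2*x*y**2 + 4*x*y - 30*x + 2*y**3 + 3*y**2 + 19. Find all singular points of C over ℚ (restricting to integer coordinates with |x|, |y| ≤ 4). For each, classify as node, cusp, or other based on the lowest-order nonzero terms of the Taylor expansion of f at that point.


Singular points: {(2, -1)}; classification: node.

Compute partial derivatives:
  f_x = -9*x**2 + 34*x + 2*y**2 + 4*y - 30.
  f_y = 4*x*y + 4*x + 6*y**2 + 6*y.
Scan x_0 ∈ {−4, ..., 4}. For each x_0, f_y(x_0, y) is a polynomial in y; find its integer roots y ∈ {−4, ..., 4}, then test f_x and f at those candidates.
  x = -4: f_y(-4, y) = 6*y**2 - 10*y - 16; vanishes at y ∈ {-1}. (-4, -1): f_x = -312 ≠ 0.
  x = -3: f_y(-3, y) = 6*y**2 - 6*y - 12; vanishes at y ∈ {-1, 2}. (-3, -1): f_x = -215 ≠ 0; (-3, 2): f_x = -197 ≠ 0.
  x = -2: f_y(-2, y) = 6*y**2 - 2*y - 8; vanishes at y ∈ {-1}. (-2, -1): f_x = -136 ≠ 0.
  x = -1: f_y(-1, y) = 6*y**2 + 2*y - 4; vanishes at y ∈ {-1}. (-1, -1): f_x = -75 ≠ 0.
  x = 0: f_y(0, y) = 6*y**2 + 6*y; vanishes at y ∈ {-1, 0}. (0, -1): f_x = -32 ≠ 0; (0, 0): f_x = -30 ≠ 0.
  x = 1: f_y(1, y) = 6*y**2 + 10*y + 4; vanishes at y ∈ {-1}. (1, -1): f_x = -7 ≠ 0.
  x = 2: f_y(2, y) = 6*y**2 + 14*y + 8; vanishes at y ∈ {-1}. (2, -1): f_x = 0, f = 0 — SINGULAR.
  x = 3: f_y(3, y) = 6*y**2 + 18*y + 12; vanishes at y ∈ {-2, -1}. (3, -2): f_x = -9 ≠ 0; (3, -1): f_x = -11 ≠ 0.
  x = 4: f_y(4, y) = 6*y**2 + 22*y + 16; vanishes at y ∈ {-1}. (4, -1): f_x = -40 ≠ 0.
Only singular point on the grid: (2, -1).
Classify: substitute x = 2 + u, y = -1 + v and expand: f = -3*u**3 - u**2 + 2*u*v**2 + 2*v**3 + v**2.
No constant or linear terms (consistent with a singular point). Quadratic part: -u**2 + v**2. Cubic part: -3*u**3 + 2*u*v**2 + 2*v**3.
The quadratic part v**2 - u**2 = (v − u)(v + u) splits into two distinct linear factors, so there are two distinct tangent lines y − -1 = ±(x − 2) — this is a node (ordinary double point).
Classification: node.


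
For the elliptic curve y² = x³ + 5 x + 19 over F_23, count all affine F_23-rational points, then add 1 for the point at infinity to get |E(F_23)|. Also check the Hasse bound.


Affine points = {(1, 5), (1, 18), (5, 10), (5, 13), (6, 9), (6, 14), (7, 11), (7, 12), (11, 5), (11, 18), (12, 6), (12, 17), (13, 2), (13, 21), (14, 2), (14, 21), (16, 3), (16, 20), (17, 7), (17, 16), (19, 2), (19, 21), (20, 0), (21, 1), (21, 22), (22, 6), (22, 17)}; affine count = 27; |E(F_23)| = 28.

Discriminant check: Δ ∝ 4a³ + 27b² = 4·5³ + 27·19² = 4·125 + 27·361 ≡ 12 (mod 23). Nonzero ⇒ E is nonsingular.
For each x ∈ F_23, compute rhs = x³ + 5·x + 19 mod 23, then count y ∈ F_23 with y² ≡ rhs.
  x = 0: rhs = 19, matching y values: none (0 points).
  x = 1: rhs = 2, matching y values: 5, 18 (2 points).
  x = 2: rhs = 14, matching y values: none (0 points).
  x = 3: rhs = 15, matching y values: none (0 points).
  x = 4: rhs = 11, matching y values: none (0 points).
  x = 5: rhs = 8, matching y values: 10, 13 (2 points).
  x = 6: rhs = 12, matching y values: 9, 14 (2 points).
  x = 7: rhs = 6, matching y values: 11, 12 (2 points).
  x = 8: rhs = 19, matching y values: none (0 points).
  x = 9: rhs = 11, matching y values: none (0 points).
  x = 10: rhs = 11, matching y values: none (0 points).
  x = 11: rhs = 2, matching y values: 5, 18 (2 points).
  x = 12: rhs = 13, matching y values: 6, 17 (2 points).
  x = 13: rhs = 4, matching y values: 2, 21 (2 points).
  x = 14: rhs = 4, matching y values: 2, 21 (2 points).
  x = 15: rhs = 19, matching y values: none (0 points).
  x = 16: rhs = 9, matching y values: 3, 20 (2 points).
  x = 17: rhs = 3, matching y values: 7, 16 (2 points).
  x = 18: rhs = 7, matching y values: none (0 points).
  x = 19: rhs = 4, matching y values: 2, 21 (2 points).
  x = 20: rhs = 0, matching y values: 0 (1 points).
  x = 21: rhs = 1, matching y values: 1, 22 (2 points).
  x = 22: rhs = 13, matching y values: 6, 17 (2 points).
Total affine count: 27.
Full point count |E(F_23)| = 27 + 1 = 28.
Hasse bound: |28 − (23+1)| = |4| = 4 ≤ 2√23 ≈ 9.5917 ✓.


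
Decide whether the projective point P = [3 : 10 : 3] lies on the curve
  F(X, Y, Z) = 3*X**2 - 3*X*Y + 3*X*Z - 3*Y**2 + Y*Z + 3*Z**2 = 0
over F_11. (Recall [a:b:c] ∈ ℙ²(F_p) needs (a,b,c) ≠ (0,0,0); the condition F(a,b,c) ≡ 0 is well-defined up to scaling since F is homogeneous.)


F(3,10,3) ≡ 7 (mod 11); P is NOT on the curve.

Evaluate F(3, 10, 3) term-by-term (mod 11).
  3*X**2 ↦ 3·9·1·1 = 27
  -3*X*Y ↦ -3·3·10·1 = -90
  3*X*Z ↦ 3·3·1·3 = 27
  -3*Y**2 ↦ -3·1·100·1 = -300
  Y*Z ↦ 1·1·10·3 = 30
  3*Z**2 ↦ 3·1·1·9 = 27
Sum: F(3, 10, 3) = (27) + (-90) + (27) + (-300) + (30) + (27) = -279.
Reducing mod 11: -279 ≡ 7 (mod 11).
Since F(a, b, c) ≡ 7 ≠ 0 (mod 11), P does NOT lie on the curve.


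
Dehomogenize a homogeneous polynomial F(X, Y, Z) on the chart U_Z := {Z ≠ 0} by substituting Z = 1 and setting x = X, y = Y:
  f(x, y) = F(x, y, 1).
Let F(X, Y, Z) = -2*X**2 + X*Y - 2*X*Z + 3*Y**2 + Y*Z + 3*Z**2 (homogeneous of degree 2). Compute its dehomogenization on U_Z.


f(x, y) = -2*x**2 + x*y - 2*x + 3*y**2 + y + 3

On U_Z we set Z = 1. Each monomial c·X^i·Y^j·Z^k in F becomes c·x^i·y^j·1^k = c·x^i·y^j.
Substituting Z = 1: F(X, Y, 1) = -2*x**2 + x*y - 2*x + 3*y**2 + y + 3.
Note: deg(f) ≤ deg(F) = 2; strict inequality happens when F is divisible by Z (lost terms).


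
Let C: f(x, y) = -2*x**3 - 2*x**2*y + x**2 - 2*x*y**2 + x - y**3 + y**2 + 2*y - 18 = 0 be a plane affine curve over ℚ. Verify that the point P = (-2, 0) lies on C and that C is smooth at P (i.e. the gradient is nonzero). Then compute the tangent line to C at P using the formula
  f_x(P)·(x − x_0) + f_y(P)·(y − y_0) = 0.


Tangent line at P: -27*x - 6*y - 54 = 0.

Step 1: f(-2, 0) = 0, so P lies on C.
Step 2: partial derivatives
  f_x(x, y) = -6*x**2 - 4*x*y + 2*x - 2*y**2 + 1, f_y(x, y) = -2*x**2 - 4*x*y - 3*y**2 + 2*y + 2.
  f_x(P) = -27, f_y(P) = -6 (gradient nonzero, so P is smooth).
Step 3: tangent line at P: -27·(x − -2) + -6·(y − 0) = 0.
Expanding: -27*x - 6*y - 54 = 0.


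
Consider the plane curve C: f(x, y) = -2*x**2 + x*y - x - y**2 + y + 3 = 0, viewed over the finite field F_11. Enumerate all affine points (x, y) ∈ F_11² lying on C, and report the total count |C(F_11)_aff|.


Affine F_11-points: {(1, 0), (1, 2), (2, 4), (2, 10), (4, 0), (4, 5), (5, 2), (5, 4), (8, 10), (9, 5)}; count = 10.

For each of the 121 pairs (x, y) ∈ F_11², evaluate f(x, y) mod 11. Record the zeros.
  x = 0: [0↦3, 1↦3, 2↦1, 3↦8, 4↦2, 5↦5, 6↦6, 7↦5, 8↦2, 9↦8, 10↦1]  zeros at y ∈ ∅
  x = 1: [0↦0, 1↦1, 2↦0, 3↦8, 4↦3, 5↦7, 6↦9, 7↦9, 8↦7, 9↦3, 10↦8]  zeros at y ∈ {0, 2}
  x = 2: [0↦4, 1↦6, 2↦6, 3↦4, 4↦0, 5↦5, 6↦8, 7↦9, 8↦8, 9↦5, 10↦0]  zeros at y ∈ {4, 10}
  x = 3: [0↦4, 1↦7, 2↦8, 3↦7, 4↦4, 5↦10, 6↦3, 7↦5, 8↦5, 9↦3, 10↦10]  zeros at y ∈ ∅
  x = 4: [0↦0, 1↦4, 2↦6, 3↦6, 4↦4, 5↦0, 6↦5, 7↦8, 8↦9, 9↦8, 10↦5]  zeros at y ∈ {0, 5}
  x = 5: [0↦3, 1↦8, 2↦0, 3↦1, 4↦0, 5↦8, 6↦3, 7↦7, 8↦9, 9↦9, 10↦7]  zeros at y ∈ {2, 4}
  x = 6: [0↦2, 1↦8, 2↦1, 3↦3, 4↦3, 5↦1, 6↦8, 7↦2, 8↦5, 9↦6, 10↦5]  zeros at y ∈ ∅
  x = 7: [0↦8, 1↦4, 2↦9, 3↦1, 4↦2, 5↦1, 6↦9, 7↦4, 8↦8, 9↦10, 10↦10]  zeros at y ∈ ∅
  x = 8: [0↦10, 1↦7, 2↦2, 3↦6, 4↦8, 5↦8, 6↦6, 7↦2, 8↦7, 9↦10, 10↦0]  zeros at y ∈ {10}
  x = 9: [0↦8, 1↦6, 2↦2, 3↦7, 4↦10, 5↦0, 6↦10, 7↦7, 8↦2, 9↦6, 10↦8]  zeros at y ∈ {5}
  x = 10: [0↦2, 1↦1, 2↦9, 3↦4, 4↦8, 5↦10, 6↦10, 7↦8, 8↦4, 9↦9, 10↦1]  zeros at y ∈ ∅
Collecting zeros: affine points = {(1, 0), (1, 2), (2, 4), (2, 10), (4, 0), (4, 5), (5, 2), (5, 4), (8, 10), (9, 5)}.
Total count |C(F_11)_aff| = 10.


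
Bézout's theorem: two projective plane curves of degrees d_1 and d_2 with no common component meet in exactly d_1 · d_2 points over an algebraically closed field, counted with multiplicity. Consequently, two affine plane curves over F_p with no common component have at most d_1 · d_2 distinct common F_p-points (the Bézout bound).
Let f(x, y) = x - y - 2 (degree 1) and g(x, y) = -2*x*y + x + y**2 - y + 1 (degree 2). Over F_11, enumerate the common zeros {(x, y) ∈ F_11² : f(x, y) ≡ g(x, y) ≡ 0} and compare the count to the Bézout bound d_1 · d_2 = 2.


Common zeros: ∅; count = 0; Bézout bound = 2.

deg(f) = 1, deg(g) = 2, so Bézout bound = 2.
Scan x ∈ F_11. For each x, list the y ∈ F_11 with f(x, y) ≡ 0 and those with g(x, y) ≡ 0 (mod 11); the common zeros in that column are the intersection.
  x = 0: f ≡ 0 at y ∈ {9}; g ≡ 0 at y ∈ ∅; common: ∅.
  x = 1: f ≡ 0 at y ∈ {10}; g ≡ 0 at y ∈ {1, 2}; common: ∅.
  x = 2: f ≡ 0 at y ∈ {0}; g ≡ 0 at y ∈ ∅; common: ∅.
  x = 3: f ≡ 0 at y ∈ {1}; g ≡ 0 at y ∈ {9}; common: ∅.
  x = 4: f ≡ 0 at y ∈ {2}; g ≡ 0 at y ∈ ∅; common: ∅.
  x = 5: f ≡ 0 at y ∈ {3}; g ≡ 0 at y ∈ {4, 7}; common: ∅.
  x = 6: f ≡ 0 at y ∈ {4}; g ≡ 0 at y ∈ {5, 8}; common: ∅.
  x = 7: f ≡ 0 at y ∈ {5}; g ≡ 0 at y ∈ ∅; common: ∅.
  x = 8: f ≡ 0 at y ∈ {6}; g ≡ 0 at y ∈ {3}; common: ∅.
  x = 9: f ≡ 0 at y ∈ {7}; g ≡ 0 at y ∈ ∅; common: ∅.
  x = 10: f ≡ 0 at y ∈ {8}; g ≡ 0 at y ∈ {0, 10}; common: ∅.
Collecting: common zeros = ∅, so the count is 0.
Comparison with the Bézout bound: 0 ≤ 2 = deg(f)·deg(g), as expected for curves with no common component (the affine F_11-count falls short of the bound because intersections may lie at infinity, over extension fields, or carry multiplicity).


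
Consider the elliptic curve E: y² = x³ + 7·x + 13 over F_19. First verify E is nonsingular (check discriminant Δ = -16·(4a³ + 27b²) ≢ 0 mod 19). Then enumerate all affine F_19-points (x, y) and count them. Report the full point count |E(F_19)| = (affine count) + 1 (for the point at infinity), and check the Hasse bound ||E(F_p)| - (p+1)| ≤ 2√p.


Affine points = {(2, 4), (2, 15), (3, 2), (3, 17), (6, 9), (6, 10), (7, 5), (7, 14), (8, 7), (8, 12), (9, 8), (9, 11), (10, 0), (12, 1), (12, 18), (14, 9), (14, 10), (15, 4), (15, 15), (18, 9), (18, 10)}; affine count = 21; |E(F_19)| = 22.

Discriminant check: Δ ∝ 4a³ + 27b² = 4·7³ + 27·13² = 4·343 + 27·169 ≡ 7 (mod 19). Nonzero ⇒ E is nonsingular.
For each x ∈ F_19, compute rhs = x³ + 7·x + 13 mod 19, then count y ∈ F_19 with y² ≡ rhs.
  x = 0: rhs = 13, matching y values: none (0 points).
  x = 1: rhs = 2, matching y values: none (0 points).
  x = 2: rhs = 16, matching y values: 4, 15 (2 points).
  x = 3: rhs = 4, matching y values: 2, 17 (2 points).
  x = 4: rhs = 10, matching y values: none (0 points).
  x = 5: rhs = 2, matching y values: none (0 points).
  x = 6: rhs = 5, matching y values: 9, 10 (2 points).
  x = 7: rhs = 6, matching y values: 5, 14 (2 points).
  x = 8: rhs = 11, matching y values: 7, 12 (2 points).
  x = 9: rhs = 7, matching y values: 8, 11 (2 points).
  x = 10: rhs = 0, matching y values: 0 (1 points).
  x = 11: rhs = 15, matching y values: none (0 points).
  x = 12: rhs = 1, matching y values: 1, 18 (2 points).
  x = 13: rhs = 2, matching y values: none (0 points).
  x = 14: rhs = 5, matching y values: 9, 10 (2 points).
  x = 15: rhs = 16, matching y values: 4, 15 (2 points).
  x = 16: rhs = 3, matching y values: none (0 points).
  x = 17: rhs = 10, matching y values: none (0 points).
  x = 18: rhs = 5, matching y values: 9, 10 (2 points).
Total affine count: 21.
Full point count |E(F_19)| = 21 + 1 = 22.
Hasse bound: |22 − (19+1)| = |2| = 2 ≤ 2√19 ≈ 8.7178 ✓.


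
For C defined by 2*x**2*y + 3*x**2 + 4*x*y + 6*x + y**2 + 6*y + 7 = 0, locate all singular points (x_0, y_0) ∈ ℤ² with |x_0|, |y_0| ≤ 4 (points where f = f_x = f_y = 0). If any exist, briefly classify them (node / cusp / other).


Singular points: {(-1, -2)}; classification: node.

Compute partial derivatives:
  f_x = 4*x*y + 6*x + 4*y + 6.
  f_y = 2*x**2 + 4*x + 2*y + 6.
Scan x_0 ∈ {−4, ..., 4}. For each x_0, f_y(x_0, y) is a polynomial in y; find its integer roots y ∈ {−4, ..., 4}, then test f_x and f at those candidates.
  x = -4: f_y(-4, y) = 2*y + 22; no integer root y with |y| ≤ 4.
  x = -3: f_y(-3, y) = 2*y + 12; no integer root y with |y| ≤ 4.
  x = -2: f_y(-2, y) = 2*y + 6; vanishes at y ∈ {-3}. (-2, -3): f_x = 6 ≠ 0.
  x = -1: f_y(-1, y) = 2*y + 4; vanishes at y ∈ {-2}. (-1, -2): f_x = 0, f = 0 — SINGULAR.
  x = 0: f_y(0, y) = 2*y + 6; vanishes at y ∈ {-3}. (0, -3): f_x = -6 ≠ 0.
  x = 1: f_y(1, y) = 2*y + 12; no integer root y with |y| ≤ 4.
  x = 2: f_y(2, y) = 2*y + 22; no integer root y with |y| ≤ 4.
  x = 3: f_y(3, y) = 2*y + 36; no integer root y with |y| ≤ 4.
  x = 4: f_y(4, y) = 2*y + 54; no integer root y with |y| ≤ 4.
Only singular point on the grid: (-1, -2).
Classify: substitute x = -1 + u, y = -2 + v and expand: f = 2*u**2*v - u**2 + v**2.
No constant or linear terms (consistent with a singular point). Quadratic part: -u**2 + v**2. Cubic part: 2*u**2*v.
The quadratic part v**2 - u**2 = (v − u)(v + u) splits into two distinct linear factors, so there are two distinct tangent lines y − -2 = ±(x − -1) — this is a node (ordinary double point).
Classification: node.


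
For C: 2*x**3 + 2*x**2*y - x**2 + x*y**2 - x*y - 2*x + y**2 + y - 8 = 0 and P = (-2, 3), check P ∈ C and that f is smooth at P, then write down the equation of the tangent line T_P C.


Tangent line at P: 8*x + 5*y + 1 = 0.

Step 1: f(-2, 3) = 0, so P lies on C.
Step 2: partial derivatives
  f_x(x, y) = 6*x**2 + 4*x*y - 2*x + y**2 - y - 2, f_y(x, y) = 2*x**2 + 2*x*y - x + 2*y + 1.
  f_x(P) = 8, f_y(P) = 5 (gradient nonzero, so P is smooth).
Step 3: tangent line at P: 8·(x − -2) + 5·(y − 3) = 0.
Expanding: 8*x + 5*y + 1 = 0.


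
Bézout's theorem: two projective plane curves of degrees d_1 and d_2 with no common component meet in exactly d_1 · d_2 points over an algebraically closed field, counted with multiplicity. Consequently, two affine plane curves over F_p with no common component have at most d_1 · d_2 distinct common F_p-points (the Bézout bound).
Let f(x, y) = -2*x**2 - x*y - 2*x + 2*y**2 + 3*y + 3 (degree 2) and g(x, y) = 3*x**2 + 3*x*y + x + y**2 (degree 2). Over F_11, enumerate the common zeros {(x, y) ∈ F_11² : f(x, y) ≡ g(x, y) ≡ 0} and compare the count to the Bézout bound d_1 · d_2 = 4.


Common zeros: {(5, 8)}; count = 1; Bézout bound = 4.

deg(f) = 2, deg(g) = 2, so Bézout bound = 4.
Scan x ∈ F_11. For each x, list the y ∈ F_11 with f(x, y) ≡ 0 and those with g(x, y) ≡ 0 (mod 11); the common zeros in that column are the intersection.
  x = 0: f ≡ 0 at y ∈ ∅; g ≡ 0 at y ∈ {0}; common: ∅.
  x = 1: f ≡ 0 at y ∈ {2, 8}; g ≡ 0 at y ∈ {3, 5}; common: ∅.
  x = 2: f ≡ 0 at y ∈ ∅; g ≡ 0 at y ∈ ∅; common: ∅.
  x = 3: f ≡ 0 at y ∈ {4, 7}; g ≡ 0 at y ∈ {3, 10}; common: ∅.
  x = 4: f ≡ 0 at y ∈ {3}; g ≡ 0 at y ∈ ∅; common: ∅.
  x = 5: f ≡ 0 at y ∈ {4, 8}; g ≡ 0 at y ∈ {8, 10}; common: {8}.
  x = 6: f ≡ 0 at y ∈ ∅; g ≡ 0 at y ∈ {2}; common: ∅.
  x = 7: f ≡ 0 at y ∈ ∅; g ≡ 0 at y ∈ {0, 1}; common: ∅.
  x = 8: f ≡ 0 at y ∈ {2, 6}; g ≡ 0 at y ∈ ∅; common: ∅.
  x = 9: f ≡ 0 at y ∈ {7}; g ≡ 0 at y ∈ ∅; common: ∅.
  x = 10: f ≡ 0 at y ∈ {3, 6}; g ≡ 0 at y ∈ {1, 2}; common: ∅.
Collecting: common zeros = {(5, 8)}, so the count is 1.
Comparison with the Bézout bound: 1 ≤ 4 = deg(f)·deg(g), as expected for curves with no common component (the affine F_11-count falls short of the bound because intersections may lie at infinity, over extension fields, or carry multiplicity).


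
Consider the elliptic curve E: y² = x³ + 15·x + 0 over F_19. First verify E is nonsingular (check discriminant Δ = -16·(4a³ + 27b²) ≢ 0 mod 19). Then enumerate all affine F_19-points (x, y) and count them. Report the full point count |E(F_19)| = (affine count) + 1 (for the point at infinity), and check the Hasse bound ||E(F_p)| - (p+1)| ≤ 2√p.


Affine points = {(0, 0), (1, 4), (1, 15), (2, 0), (7, 7), (7, 12), (8, 9), (8, 10), (9, 3), (9, 16), (13, 6), (13, 13), (14, 3), (14, 16), (15, 3), (15, 16), (16, 2), (16, 17), (17, 0)}; affine count = 19; |E(F_19)| = 20.

Discriminant check: Δ ∝ 4a³ + 27b² = 4·15³ + 27·0² = 4·3375 + 27·0 ≡ 10 (mod 19). Nonzero ⇒ E is nonsingular.
For each x ∈ F_19, compute rhs = x³ + 15·x + 0 mod 19, then count y ∈ F_19 with y² ≡ rhs.
  x = 0: rhs = 0, matching y values: 0 (1 points).
  x = 1: rhs = 16, matching y values: 4, 15 (2 points).
  x = 2: rhs = 0, matching y values: 0 (1 points).
  x = 3: rhs = 15, matching y values: none (0 points).
  x = 4: rhs = 10, matching y values: none (0 points).
  x = 5: rhs = 10, matching y values: none (0 points).
  x = 6: rhs = 2, matching y values: none (0 points).
  x = 7: rhs = 11, matching y values: 7, 12 (2 points).
  x = 8: rhs = 5, matching y values: 9, 10 (2 points).
  x = 9: rhs = 9, matching y values: 3, 16 (2 points).
  x = 10: rhs = 10, matching y values: none (0 points).
  x = 11: rhs = 14, matching y values: none (0 points).
  x = 12: rhs = 8, matching y values: none (0 points).
  x = 13: rhs = 17, matching y values: 6, 13 (2 points).
  x = 14: rhs = 9, matching y values: 3, 16 (2 points).
  x = 15: rhs = 9, matching y values: 3, 16 (2 points).
  x = 16: rhs = 4, matching y values: 2, 17 (2 points).
  x = 17: rhs = 0, matching y values: 0 (1 points).
  x = 18: rhs = 3, matching y values: none (0 points).
Total affine count: 19.
Full point count |E(F_19)| = 19 + 1 = 20.
Hasse bound: |20 − (19+1)| = |0| = 0 ≤ 2√19 ≈ 8.7178 ✓.


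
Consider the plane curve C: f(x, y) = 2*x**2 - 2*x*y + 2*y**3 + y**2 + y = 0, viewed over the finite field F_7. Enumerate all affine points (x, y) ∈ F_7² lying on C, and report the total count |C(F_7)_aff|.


Affine F_7-points: {(0, 0), (0, 5), (2, 4), (3, 2), (4, 1), (5, 5), (6, 2)}; count = 7.

For each of the 49 pairs (x, y) ∈ F_7², evaluate f(x, y) mod 7. Record the zeros.
  x = 0: [0↦0, 1↦4, 2↦1, 3↦3, 4↦1, 5↦0, 6↦5]  zeros at y ∈ {0, 5}
  x = 1: [0↦2, 1↦4, 2↦6, 3↦6, 4↦2, 5↦6, 6↦2]  zeros at y ∈ ∅
  x = 2: [0↦1, 1↦1, 2↦1, 3↦6, 4↦0, 5↦2, 6↦3]  zeros at y ∈ {4}
  x = 3: [0↦4, 1↦2, 2↦0, 3↦3, 4↦2, 5↦2, 6↦1]  zeros at y ∈ {2}
  x = 4: [0↦4, 1↦0, 2↦3, 3↦4, 4↦1, 5↦6, 6↦3]  zeros at y ∈ {1}
  x = 5: [0↦1, 1↦2, 2↦3, 3↦2, 4↦4, 5↦0, 6↦2]  zeros at y ∈ {5}
  x = 6: [0↦2, 1↦1, 2↦0, 3↦4, 4↦4, 5↦5, 6↦5]  zeros at y ∈ {2}
Collecting zeros: affine points = {(0, 0), (0, 5), (2, 4), (3, 2), (4, 1), (5, 5), (6, 2)}.
Total count |C(F_7)_aff| = 7.


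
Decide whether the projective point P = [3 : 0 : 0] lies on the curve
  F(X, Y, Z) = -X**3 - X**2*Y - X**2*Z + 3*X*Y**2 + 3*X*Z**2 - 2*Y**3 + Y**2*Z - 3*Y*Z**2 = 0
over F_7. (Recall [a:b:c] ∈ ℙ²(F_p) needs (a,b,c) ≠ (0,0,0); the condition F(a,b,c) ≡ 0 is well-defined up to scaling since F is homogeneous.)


F(3,0,0) ≡ 1 (mod 7); P is NOT on the curve.

Evaluate F(3, 0, 0) term-by-term (mod 7).
  -X**3 ↦ -1·27·1·1 = -27
  -X**2*Y ↦ -1·9·0·1 = 0
  -X**2*Z ↦ -1·9·1·0 = 0
  3*X*Y**2 ↦ 3·3·0·1 = 0
  3*X*Z**2 ↦ 3·3·1·0 = 0
  -2*Y**3 ↦ -2·1·0·1 = 0
  Y**2*Z ↦ 1·1·0·0 = 0
  -3*Y*Z**2 ↦ -3·1·0·0 = 0
Sum: F(3, 0, 0) = (-27) + (0) + (0) + (0) + (0) + (0) + (0) + (0) = -27.
Reducing mod 7: -27 ≡ 1 (mod 7).
Since F(a, b, c) ≡ 1 ≠ 0 (mod 7), P does NOT lie on the curve.


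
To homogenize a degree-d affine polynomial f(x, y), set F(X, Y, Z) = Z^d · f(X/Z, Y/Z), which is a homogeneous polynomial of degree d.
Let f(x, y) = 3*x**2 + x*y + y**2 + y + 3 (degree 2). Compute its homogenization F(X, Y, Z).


F(X, Y, Z) = 3*X**2 + X*Y + Y**2 + Y*Z + 3*Z**2

deg(f) = 2.
Substitute x = X/Z, y = Y/Z into f, then multiply by Z^2.
  monomial 3·x^2·y^0 ↦ 3·X^2·Y^0·Z^0.
  monomial 1·x^1·y^1 ↦ 1·X^1·Y^1·Z^0.
  monomial 1·x^0·y^2 ↦ 1·X^0·Y^2·Z^0.
  monomial 1·x^0·y^1 ↦ 1·X^0·Y^1·Z^1.
  monomial 3·x^0·y^0 ↦ 3·X^0·Y^0·Z^2.
Collecting: F(X, Y, Z) = 3*X**2 + X*Y + Y**2 + Y*Z + 3*Z**2.


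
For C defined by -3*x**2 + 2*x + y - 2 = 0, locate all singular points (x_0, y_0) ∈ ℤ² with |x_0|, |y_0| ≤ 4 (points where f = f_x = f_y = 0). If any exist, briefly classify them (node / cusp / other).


No singular points in the scanned grid; C is smooth there.

Compute partial derivatives:
  f_x = 2 - 6*x.
  f_y = 1.
f_y = 1 is a nonzero constant, so f_y never vanishes: no point (x, y) can satisfy f = f_x = f_y = 0. In particular no (x, y) ∈ {−4, ..., 4}² is singular; the curve is smooth.


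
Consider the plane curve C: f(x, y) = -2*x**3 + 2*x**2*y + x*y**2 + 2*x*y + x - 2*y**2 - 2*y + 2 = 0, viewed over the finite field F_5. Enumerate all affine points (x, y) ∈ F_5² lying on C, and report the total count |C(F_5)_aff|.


Affine F_5-points: {(0, 2), (3, 4), (4, 3)}; count = 3.

For each of the 25 pairs (x, y) ∈ F_5², evaluate f(x, y) mod 5. Record the zeros.
  x = 0: [0↦2, 1↦3, 2↦0, 3↦3, 4↦2]  zeros at y ∈ {2}
  x = 1: [0↦1, 1↦2, 2↦1, 3↦3, 4↦3]  zeros at y ∈ ∅
  x = 2: [0↦3, 1↦3, 2↦3, 3↦3, 4↦3]  zeros at y ∈ ∅
  x = 3: [0↦1, 1↦4, 2↦4, 3↦1, 4↦0]  zeros at y ∈ {4}
  x = 4: [0↦3, 1↦3, 2↦2, 3↦0, 4↦2]  zeros at y ∈ {3}
Collecting zeros: affine points = {(0, 2), (3, 4), (4, 3)}.
Total count |C(F_5)_aff| = 3.


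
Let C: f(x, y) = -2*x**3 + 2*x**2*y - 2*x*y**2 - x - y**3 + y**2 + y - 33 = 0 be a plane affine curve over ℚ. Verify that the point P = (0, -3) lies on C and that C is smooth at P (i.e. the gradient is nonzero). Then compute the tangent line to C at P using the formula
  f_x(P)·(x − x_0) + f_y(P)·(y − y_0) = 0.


Tangent line at P: -19*x - 32*y - 96 = 0.

Step 1: f(0, -3) = 0, so P lies on C.
Step 2: partial derivatives
  f_x(x, y) = -6*x**2 + 4*x*y - 2*y**2 - 1, f_y(x, y) = 2*x**2 - 4*x*y - 3*y**2 + 2*y + 1.
  f_x(P) = -19, f_y(P) = -32 (gradient nonzero, so P is smooth).
Step 3: tangent line at P: -19·(x − 0) + -32·(y − -3) = 0.
Expanding: -19*x - 32*y - 96 = 0.


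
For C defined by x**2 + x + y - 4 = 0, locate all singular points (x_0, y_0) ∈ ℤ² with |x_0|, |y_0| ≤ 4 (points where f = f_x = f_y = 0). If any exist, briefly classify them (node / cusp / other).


No singular points in the scanned grid; C is smooth there.

Compute partial derivatives:
  f_x = 2*x + 1.
  f_y = 1.
f_y = 1 is a nonzero constant, so f_y never vanishes: no point (x, y) can satisfy f = f_x = f_y = 0. In particular no (x, y) ∈ {−4, ..., 4}² is singular; the curve is smooth.
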